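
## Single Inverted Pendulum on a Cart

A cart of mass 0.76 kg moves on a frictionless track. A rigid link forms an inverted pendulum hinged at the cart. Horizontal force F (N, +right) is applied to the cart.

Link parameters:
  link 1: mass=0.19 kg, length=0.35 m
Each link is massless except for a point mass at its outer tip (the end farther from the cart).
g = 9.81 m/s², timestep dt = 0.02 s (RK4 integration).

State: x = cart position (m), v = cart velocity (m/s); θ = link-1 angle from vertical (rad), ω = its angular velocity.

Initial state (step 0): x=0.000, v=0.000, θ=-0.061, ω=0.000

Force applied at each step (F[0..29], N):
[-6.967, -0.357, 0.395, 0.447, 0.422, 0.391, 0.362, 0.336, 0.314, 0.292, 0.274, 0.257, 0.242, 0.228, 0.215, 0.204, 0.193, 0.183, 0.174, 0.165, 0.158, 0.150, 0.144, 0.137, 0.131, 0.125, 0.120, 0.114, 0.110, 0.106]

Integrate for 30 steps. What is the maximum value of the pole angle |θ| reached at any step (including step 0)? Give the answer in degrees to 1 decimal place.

Answer: 3.5°

Derivation:
apply F[0]=-6.967 → step 1: x=-0.002, v=-0.180, θ=-0.056, ω=0.481
apply F[1]=-0.357 → step 2: x=-0.005, v=-0.187, θ=-0.047, ω=0.472
apply F[2]=+0.395 → step 3: x=-0.009, v=-0.175, θ=-0.038, ω=0.413
apply F[3]=+0.447 → step 4: x=-0.012, v=-0.161, θ=-0.030, ω=0.355
apply F[4]=+0.422 → step 5: x=-0.016, v=-0.149, θ=-0.024, ω=0.305
apply F[5]=+0.391 → step 6: x=-0.018, v=-0.138, θ=-0.018, ω=0.261
apply F[6]=+0.362 → step 7: x=-0.021, v=-0.127, θ=-0.013, ω=0.223
apply F[7]=+0.336 → step 8: x=-0.024, v=-0.118, θ=-0.009, ω=0.190
apply F[8]=+0.314 → step 9: x=-0.026, v=-0.109, θ=-0.005, ω=0.161
apply F[9]=+0.292 → step 10: x=-0.028, v=-0.101, θ=-0.002, ω=0.137
apply F[10]=+0.274 → step 11: x=-0.030, v=-0.094, θ=0.000, ω=0.115
apply F[11]=+0.257 → step 12: x=-0.032, v=-0.087, θ=0.002, ω=0.097
apply F[12]=+0.242 → step 13: x=-0.033, v=-0.081, θ=0.004, ω=0.081
apply F[13]=+0.228 → step 14: x=-0.035, v=-0.075, θ=0.005, ω=0.067
apply F[14]=+0.215 → step 15: x=-0.036, v=-0.070, θ=0.007, ω=0.055
apply F[15]=+0.204 → step 16: x=-0.038, v=-0.065, θ=0.008, ω=0.044
apply F[16]=+0.193 → step 17: x=-0.039, v=-0.060, θ=0.008, ω=0.036
apply F[17]=+0.183 → step 18: x=-0.040, v=-0.056, θ=0.009, ω=0.028
apply F[18]=+0.174 → step 19: x=-0.041, v=-0.052, θ=0.010, ω=0.021
apply F[19]=+0.165 → step 20: x=-0.042, v=-0.048, θ=0.010, ω=0.016
apply F[20]=+0.158 → step 21: x=-0.043, v=-0.044, θ=0.010, ω=0.011
apply F[21]=+0.150 → step 22: x=-0.044, v=-0.041, θ=0.010, ω=0.007
apply F[22]=+0.144 → step 23: x=-0.045, v=-0.038, θ=0.010, ω=0.003
apply F[23]=+0.137 → step 24: x=-0.046, v=-0.035, θ=0.010, ω=0.000
apply F[24]=+0.131 → step 25: x=-0.046, v=-0.032, θ=0.010, ω=-0.002
apply F[25]=+0.125 → step 26: x=-0.047, v=-0.029, θ=0.010, ω=-0.004
apply F[26]=+0.120 → step 27: x=-0.047, v=-0.026, θ=0.010, ω=-0.006
apply F[27]=+0.114 → step 28: x=-0.048, v=-0.024, θ=0.010, ω=-0.008
apply F[28]=+0.110 → step 29: x=-0.048, v=-0.021, θ=0.010, ω=-0.009
apply F[29]=+0.106 → step 30: x=-0.049, v=-0.019, θ=0.010, ω=-0.010
Max |angle| over trajectory = 0.061 rad = 3.5°.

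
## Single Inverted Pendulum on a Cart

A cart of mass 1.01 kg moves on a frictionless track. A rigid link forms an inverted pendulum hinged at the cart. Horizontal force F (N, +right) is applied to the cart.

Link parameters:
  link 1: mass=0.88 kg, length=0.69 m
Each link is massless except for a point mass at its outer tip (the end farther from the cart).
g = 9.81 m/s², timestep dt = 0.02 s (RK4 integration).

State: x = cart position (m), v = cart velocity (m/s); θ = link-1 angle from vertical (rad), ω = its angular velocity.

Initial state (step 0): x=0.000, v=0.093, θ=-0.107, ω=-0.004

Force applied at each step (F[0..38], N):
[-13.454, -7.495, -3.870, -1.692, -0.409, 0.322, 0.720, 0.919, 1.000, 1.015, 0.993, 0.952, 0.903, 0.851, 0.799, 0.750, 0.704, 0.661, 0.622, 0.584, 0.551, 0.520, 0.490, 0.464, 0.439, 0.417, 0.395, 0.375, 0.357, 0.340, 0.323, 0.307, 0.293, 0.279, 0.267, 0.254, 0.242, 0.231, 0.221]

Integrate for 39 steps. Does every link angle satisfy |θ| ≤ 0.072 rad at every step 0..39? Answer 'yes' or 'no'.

apply F[0]=-13.454 → step 1: x=-0.001, v=-0.153, θ=-0.104, ω=0.321
apply F[1]=-7.495 → step 2: x=-0.005, v=-0.284, θ=-0.096, ω=0.480
apply F[2]=-3.870 → step 3: x=-0.011, v=-0.345, θ=-0.086, ω=0.543
apply F[3]=-1.692 → step 4: x=-0.018, v=-0.365, θ=-0.075, ω=0.549
apply F[4]=-0.409 → step 5: x=-0.026, v=-0.361, θ=-0.064, ω=0.524
apply F[5]=+0.322 → step 6: x=-0.033, v=-0.345, θ=-0.054, ω=0.484
apply F[6]=+0.720 → step 7: x=-0.039, v=-0.322, θ=-0.045, ω=0.437
apply F[7]=+0.919 → step 8: x=-0.046, v=-0.297, θ=-0.036, ω=0.390
apply F[8]=+1.000 → step 9: x=-0.051, v=-0.272, θ=-0.029, ω=0.344
apply F[9]=+1.015 → step 10: x=-0.056, v=-0.248, θ=-0.023, ω=0.301
apply F[10]=+0.993 → step 11: x=-0.061, v=-0.225, θ=-0.017, ω=0.262
apply F[11]=+0.952 → step 12: x=-0.065, v=-0.203, θ=-0.012, ω=0.227
apply F[12]=+0.903 → step 13: x=-0.069, v=-0.184, θ=-0.008, ω=0.196
apply F[13]=+0.851 → step 14: x=-0.073, v=-0.166, θ=-0.004, ω=0.168
apply F[14]=+0.799 → step 15: x=-0.076, v=-0.150, θ=-0.001, ω=0.144
apply F[15]=+0.750 → step 16: x=-0.079, v=-0.135, θ=0.001, ω=0.122
apply F[16]=+0.704 → step 17: x=-0.081, v=-0.121, θ=0.004, ω=0.103
apply F[17]=+0.661 → step 18: x=-0.084, v=-0.109, θ=0.006, ω=0.087
apply F[18]=+0.622 → step 19: x=-0.086, v=-0.098, θ=0.007, ω=0.072
apply F[19]=+0.584 → step 20: x=-0.088, v=-0.088, θ=0.009, ω=0.060
apply F[20]=+0.551 → step 21: x=-0.089, v=-0.078, θ=0.010, ω=0.049
apply F[21]=+0.520 → step 22: x=-0.091, v=-0.070, θ=0.010, ω=0.039
apply F[22]=+0.490 → step 23: x=-0.092, v=-0.062, θ=0.011, ω=0.031
apply F[23]=+0.464 → step 24: x=-0.093, v=-0.055, θ=0.012, ω=0.024
apply F[24]=+0.439 → step 25: x=-0.094, v=-0.048, θ=0.012, ω=0.017
apply F[25]=+0.417 → step 26: x=-0.095, v=-0.042, θ=0.012, ω=0.012
apply F[26]=+0.395 → step 27: x=-0.096, v=-0.036, θ=0.013, ω=0.007
apply F[27]=+0.375 → step 28: x=-0.097, v=-0.031, θ=0.013, ω=0.003
apply F[28]=+0.357 → step 29: x=-0.097, v=-0.026, θ=0.013, ω=-0.000
apply F[29]=+0.340 → step 30: x=-0.098, v=-0.021, θ=0.013, ω=-0.003
apply F[30]=+0.323 → step 31: x=-0.098, v=-0.017, θ=0.013, ω=-0.006
apply F[31]=+0.307 → step 32: x=-0.098, v=-0.013, θ=0.013, ω=-0.008
apply F[32]=+0.293 → step 33: x=-0.098, v=-0.010, θ=0.012, ω=-0.009
apply F[33]=+0.279 → step 34: x=-0.099, v=-0.006, θ=0.012, ω=-0.011
apply F[34]=+0.267 → step 35: x=-0.099, v=-0.003, θ=0.012, ω=-0.012
apply F[35]=+0.254 → step 36: x=-0.099, v=0.000, θ=0.012, ω=-0.013
apply F[36]=+0.242 → step 37: x=-0.099, v=0.003, θ=0.011, ω=-0.014
apply F[37]=+0.231 → step 38: x=-0.099, v=0.006, θ=0.011, ω=-0.015
apply F[38]=+0.221 → step 39: x=-0.098, v=0.008, θ=0.011, ω=-0.015
Max |angle| over trajectory = 0.107 rad; bound = 0.072 → exceeded.

Answer: no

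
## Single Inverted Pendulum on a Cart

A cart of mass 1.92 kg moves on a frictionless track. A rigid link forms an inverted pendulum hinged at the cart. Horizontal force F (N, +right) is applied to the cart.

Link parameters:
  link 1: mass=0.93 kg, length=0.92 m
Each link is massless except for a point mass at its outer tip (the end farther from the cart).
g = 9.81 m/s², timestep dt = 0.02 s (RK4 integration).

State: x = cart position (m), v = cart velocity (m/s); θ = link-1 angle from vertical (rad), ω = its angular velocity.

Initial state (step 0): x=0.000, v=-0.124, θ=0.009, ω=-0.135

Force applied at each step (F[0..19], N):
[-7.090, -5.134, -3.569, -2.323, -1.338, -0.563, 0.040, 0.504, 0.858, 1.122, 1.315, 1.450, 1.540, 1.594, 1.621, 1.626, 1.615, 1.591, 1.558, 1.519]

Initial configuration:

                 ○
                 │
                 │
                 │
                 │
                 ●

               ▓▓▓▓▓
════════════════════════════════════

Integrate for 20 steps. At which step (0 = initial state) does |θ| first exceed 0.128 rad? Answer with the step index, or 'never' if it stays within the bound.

apply F[0]=-7.090 → step 1: x=-0.003, v=-0.199, θ=0.007, ω=-0.052
apply F[1]=-5.134 → step 2: x=-0.008, v=-0.253, θ=0.007, ω=0.008
apply F[2]=-3.569 → step 3: x=-0.013, v=-0.291, θ=0.007, ω=0.051
apply F[3]=-2.323 → step 4: x=-0.019, v=-0.316, θ=0.009, ω=0.079
apply F[4]=-1.338 → step 5: x=-0.026, v=-0.330, θ=0.010, ω=0.098
apply F[5]=-0.563 → step 6: x=-0.032, v=-0.337, θ=0.012, ω=0.108
apply F[6]=+0.040 → step 7: x=-0.039, v=-0.338, θ=0.015, ω=0.111
apply F[7]=+0.504 → step 8: x=-0.046, v=-0.334, θ=0.017, ω=0.111
apply F[8]=+0.858 → step 9: x=-0.052, v=-0.327, θ=0.019, ω=0.107
apply F[9]=+1.122 → step 10: x=-0.059, v=-0.317, θ=0.021, ω=0.100
apply F[10]=+1.315 → step 11: x=-0.065, v=-0.306, θ=0.023, ω=0.092
apply F[11]=+1.450 → step 12: x=-0.071, v=-0.293, θ=0.025, ω=0.083
apply F[12]=+1.540 → step 13: x=-0.077, v=-0.279, θ=0.026, ω=0.074
apply F[13]=+1.594 → step 14: x=-0.082, v=-0.265, θ=0.028, ω=0.065
apply F[14]=+1.621 → step 15: x=-0.087, v=-0.251, θ=0.029, ω=0.055
apply F[15]=+1.626 → step 16: x=-0.092, v=-0.237, θ=0.030, ω=0.046
apply F[16]=+1.615 → step 17: x=-0.097, v=-0.223, θ=0.031, ω=0.037
apply F[17]=+1.591 → step 18: x=-0.101, v=-0.209, θ=0.031, ω=0.029
apply F[18]=+1.558 → step 19: x=-0.105, v=-0.196, θ=0.032, ω=0.022
apply F[19]=+1.519 → step 20: x=-0.109, v=-0.183, θ=0.032, ω=0.015
max |θ| = 0.032 ≤ 0.128 over all 21 states.

Answer: never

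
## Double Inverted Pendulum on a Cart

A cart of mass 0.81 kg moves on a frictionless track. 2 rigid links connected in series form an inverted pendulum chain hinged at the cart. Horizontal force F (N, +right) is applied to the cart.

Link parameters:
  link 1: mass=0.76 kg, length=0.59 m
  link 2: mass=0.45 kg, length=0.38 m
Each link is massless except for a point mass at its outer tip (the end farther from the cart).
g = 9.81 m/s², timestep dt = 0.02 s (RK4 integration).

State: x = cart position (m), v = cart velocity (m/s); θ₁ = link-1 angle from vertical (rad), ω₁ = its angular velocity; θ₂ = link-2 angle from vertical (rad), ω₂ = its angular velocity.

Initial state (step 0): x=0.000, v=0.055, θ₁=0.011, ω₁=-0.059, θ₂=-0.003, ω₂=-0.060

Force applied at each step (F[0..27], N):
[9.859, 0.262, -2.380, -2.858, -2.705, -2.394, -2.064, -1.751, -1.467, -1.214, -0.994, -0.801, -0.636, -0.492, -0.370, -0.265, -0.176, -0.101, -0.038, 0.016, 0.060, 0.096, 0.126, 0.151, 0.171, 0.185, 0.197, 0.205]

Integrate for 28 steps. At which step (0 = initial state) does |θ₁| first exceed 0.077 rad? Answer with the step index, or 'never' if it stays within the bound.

Answer: never

Derivation:
apply F[0]=+9.859 → step 1: x=0.004, v=0.296, θ₁=0.006, ω₁=-0.462, θ₂=-0.004, ω₂=-0.071
apply F[1]=+0.262 → step 2: x=0.009, v=0.302, θ₁=-0.003, ω₁=-0.470, θ₂=-0.006, ω₂=-0.076
apply F[2]=-2.380 → step 3: x=0.015, v=0.245, θ₁=-0.012, ω₁=-0.377, θ₂=-0.007, ω₂=-0.074
apply F[3]=-2.858 → step 4: x=0.019, v=0.179, θ₁=-0.018, ω₁=-0.272, θ₂=-0.009, ω₂=-0.068
apply F[4]=-2.705 → step 5: x=0.022, v=0.119, θ₁=-0.023, ω₁=-0.178, θ₂=-0.010, ω₂=-0.059
apply F[5]=-2.394 → step 6: x=0.024, v=0.067, θ₁=-0.026, ω₁=-0.101, θ₂=-0.011, ω₂=-0.047
apply F[6]=-2.064 → step 7: x=0.025, v=0.024, θ₁=-0.027, ω₁=-0.040, θ₂=-0.012, ω₂=-0.035
apply F[7]=-1.751 → step 8: x=0.025, v=-0.012, θ₁=-0.027, ω₁=0.007, θ₂=-0.012, ω₂=-0.022
apply F[8]=-1.467 → step 9: x=0.025, v=-0.040, θ₁=-0.027, ω₁=0.043, θ₂=-0.013, ω₂=-0.010
apply F[9]=-1.214 → step 10: x=0.024, v=-0.062, θ₁=-0.026, ω₁=0.069, θ₂=-0.013, ω₂=0.001
apply F[10]=-0.994 → step 11: x=0.022, v=-0.079, θ₁=-0.024, ω₁=0.088, θ₂=-0.013, ω₂=0.011
apply F[11]=-0.801 → step 12: x=0.020, v=-0.092, θ₁=-0.022, ω₁=0.100, θ₂=-0.012, ω₂=0.020
apply F[12]=-0.636 → step 13: x=0.018, v=-0.101, θ₁=-0.020, ω₁=0.107, θ₂=-0.012, ω₂=0.027
apply F[13]=-0.492 → step 14: x=0.016, v=-0.108, θ₁=-0.018, ω₁=0.110, θ₂=-0.011, ω₂=0.033
apply F[14]=-0.370 → step 15: x=0.014, v=-0.112, θ₁=-0.016, ω₁=0.110, θ₂=-0.011, ω₂=0.038
apply F[15]=-0.265 → step 16: x=0.012, v=-0.114, θ₁=-0.014, ω₁=0.108, θ₂=-0.010, ω₂=0.042
apply F[16]=-0.176 → step 17: x=0.010, v=-0.115, θ₁=-0.012, ω₁=0.104, θ₂=-0.009, ω₂=0.045
apply F[17]=-0.101 → step 18: x=0.007, v=-0.114, θ₁=-0.010, ω₁=0.099, θ₂=-0.008, ω₂=0.047
apply F[18]=-0.038 → step 19: x=0.005, v=-0.113, θ₁=-0.008, ω₁=0.093, θ₂=-0.007, ω₂=0.048
apply F[19]=+0.016 → step 20: x=0.003, v=-0.110, θ₁=-0.006, ω₁=0.087, θ₂=-0.006, ω₂=0.048
apply F[20]=+0.060 → step 21: x=0.001, v=-0.107, θ₁=-0.004, ω₁=0.080, θ₂=-0.005, ω₂=0.047
apply F[21]=+0.096 → step 22: x=-0.001, v=-0.104, θ₁=-0.003, ω₁=0.073, θ₂=-0.004, ω₂=0.046
apply F[22]=+0.126 → step 23: x=-0.003, v=-0.100, θ₁=-0.001, ω₁=0.066, θ₂=-0.003, ω₂=0.045
apply F[23]=+0.151 → step 24: x=-0.005, v=-0.096, θ₁=-0.000, ω₁=0.060, θ₂=-0.002, ω₂=0.043
apply F[24]=+0.171 → step 25: x=-0.007, v=-0.092, θ₁=0.001, ω₁=0.054, θ₂=-0.002, ω₂=0.041
apply F[25]=+0.185 → step 26: x=-0.009, v=-0.088, θ₁=0.002, ω₁=0.048, θ₂=-0.001, ω₂=0.039
apply F[26]=+0.197 → step 27: x=-0.011, v=-0.084, θ₁=0.003, ω₁=0.042, θ₂=-0.000, ω₂=0.037
apply F[27]=+0.205 → step 28: x=-0.012, v=-0.080, θ₁=0.004, ω₁=0.037, θ₂=0.001, ω₂=0.034
max |θ₁| = 0.027 ≤ 0.077 over all 29 states.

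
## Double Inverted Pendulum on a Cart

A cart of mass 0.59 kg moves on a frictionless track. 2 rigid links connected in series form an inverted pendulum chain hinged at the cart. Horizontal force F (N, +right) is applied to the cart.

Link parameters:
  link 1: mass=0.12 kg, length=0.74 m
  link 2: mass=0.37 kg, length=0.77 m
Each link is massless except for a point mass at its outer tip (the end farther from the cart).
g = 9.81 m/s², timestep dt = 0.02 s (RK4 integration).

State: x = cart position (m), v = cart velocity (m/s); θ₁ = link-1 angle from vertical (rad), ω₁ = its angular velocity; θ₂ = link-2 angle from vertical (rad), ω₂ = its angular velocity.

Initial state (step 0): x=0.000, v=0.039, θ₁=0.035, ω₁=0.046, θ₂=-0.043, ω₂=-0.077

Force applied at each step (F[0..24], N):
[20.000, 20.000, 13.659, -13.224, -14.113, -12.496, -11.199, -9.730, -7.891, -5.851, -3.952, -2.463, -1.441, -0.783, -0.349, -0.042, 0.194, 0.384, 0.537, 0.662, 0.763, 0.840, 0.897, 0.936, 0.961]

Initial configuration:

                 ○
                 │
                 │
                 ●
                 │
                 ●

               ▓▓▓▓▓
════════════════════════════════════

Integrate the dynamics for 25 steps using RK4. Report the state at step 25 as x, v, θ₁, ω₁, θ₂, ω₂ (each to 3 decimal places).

apply F[0]=+20.000 → step 1: x=0.007, v=0.711, θ₁=0.028, ω₁=-0.786, θ₂=-0.045, ω₂=-0.163
apply F[1]=+20.000 → step 2: x=0.028, v=1.387, θ₁=0.003, ω₁=-1.645, θ₂=-0.049, ω₂=-0.225
apply F[2]=+13.659 → step 3: x=0.061, v=1.851, θ₁=-0.036, ω₁=-2.256, θ₂=-0.054, ω₂=-0.252
apply F[3]=-13.224 → step 4: x=0.093, v=1.410, θ₁=-0.075, ω₁=-1.677, θ₂=-0.059, ω₂=-0.251
apply F[4]=-14.113 → step 5: x=0.117, v=0.948, θ₁=-0.103, ω₁=-1.102, θ₂=-0.064, ω₂=-0.220
apply F[5]=-12.496 → step 6: x=0.132, v=0.545, θ₁=-0.120, ω₁=-0.634, θ₂=-0.068, ω₂=-0.165
apply F[6]=-11.199 → step 7: x=0.139, v=0.190, θ₁=-0.129, ω₁=-0.244, θ₂=-0.071, ω₂=-0.096
apply F[7]=-9.730 → step 8: x=0.140, v=-0.115, θ₁=-0.130, ω₁=0.073, θ₂=-0.072, ω₂=-0.024
apply F[8]=-7.891 → step 9: x=0.135, v=-0.359, θ₁=-0.126, ω₁=0.313, θ₂=-0.072, ω₂=0.043
apply F[9]=-5.851 → step 10: x=0.126, v=-0.536, θ₁=-0.119, ω₁=0.472, θ₂=-0.070, ω₂=0.101
apply F[10]=-3.952 → step 11: x=0.114, v=-0.651, θ₁=-0.108, ω₁=0.558, θ₂=-0.068, ω₂=0.149
apply F[11]=-2.463 → step 12: x=0.101, v=-0.718, θ₁=-0.097, ω₁=0.591, θ₂=-0.064, ω₂=0.188
apply F[12]=-1.441 → step 13: x=0.086, v=-0.752, θ₁=-0.085, ω₁=0.590, θ₂=-0.060, ω₂=0.217
apply F[13]=-0.783 → step 14: x=0.071, v=-0.766, θ₁=-0.073, ω₁=0.571, θ₂=-0.056, ω₂=0.238
apply F[14]=-0.349 → step 15: x=0.056, v=-0.767, θ₁=-0.062, ω₁=0.543, θ₂=-0.051, ω₂=0.253
apply F[15]=-0.042 → step 16: x=0.040, v=-0.759, θ₁=-0.052, ω₁=0.510, θ₂=-0.045, ω₂=0.262
apply F[16]=+0.194 → step 17: x=0.025, v=-0.745, θ₁=-0.042, ω₁=0.476, θ₂=-0.040, ω₂=0.266
apply F[17]=+0.384 → step 18: x=0.011, v=-0.726, θ₁=-0.033, ω₁=0.441, θ₂=-0.035, ω₂=0.266
apply F[18]=+0.537 → step 19: x=-0.004, v=-0.704, θ₁=-0.024, ω₁=0.405, θ₂=-0.030, ω₂=0.263
apply F[19]=+0.662 → step 20: x=-0.018, v=-0.678, θ₁=-0.017, ω₁=0.370, θ₂=-0.024, ω₂=0.256
apply F[20]=+0.763 → step 21: x=-0.031, v=-0.650, θ₁=-0.010, ω₁=0.336, θ₂=-0.019, ω₂=0.247
apply F[21]=+0.840 → step 22: x=-0.044, v=-0.621, θ₁=-0.003, ω₁=0.303, θ₂=-0.015, ω₂=0.236
apply F[22]=+0.897 → step 23: x=-0.056, v=-0.590, θ₁=0.003, ω₁=0.271, θ₂=-0.010, ω₂=0.224
apply F[23]=+0.936 → step 24: x=-0.067, v=-0.559, θ₁=0.008, ω₁=0.241, θ₂=-0.006, ω₂=0.211
apply F[24]=+0.961 → step 25: x=-0.078, v=-0.528, θ₁=0.012, ω₁=0.213, θ₂=-0.001, ω₂=0.197

Answer: x=-0.078, v=-0.528, θ₁=0.012, ω₁=0.213, θ₂=-0.001, ω₂=0.197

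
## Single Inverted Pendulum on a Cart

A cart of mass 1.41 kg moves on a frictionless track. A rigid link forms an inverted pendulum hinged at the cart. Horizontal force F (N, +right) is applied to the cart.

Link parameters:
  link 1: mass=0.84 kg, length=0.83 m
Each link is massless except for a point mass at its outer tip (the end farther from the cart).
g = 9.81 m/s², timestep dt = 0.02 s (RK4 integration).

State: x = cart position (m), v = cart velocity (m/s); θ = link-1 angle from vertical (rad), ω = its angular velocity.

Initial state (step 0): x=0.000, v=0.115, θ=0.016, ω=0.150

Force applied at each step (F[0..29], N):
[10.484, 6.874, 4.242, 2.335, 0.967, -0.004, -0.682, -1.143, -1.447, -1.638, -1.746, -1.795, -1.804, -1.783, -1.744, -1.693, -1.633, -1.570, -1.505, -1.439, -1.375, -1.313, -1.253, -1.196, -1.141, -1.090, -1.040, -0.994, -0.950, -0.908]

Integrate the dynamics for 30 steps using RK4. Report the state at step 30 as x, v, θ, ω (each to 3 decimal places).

apply F[0]=+10.484 → step 1: x=0.004, v=0.262, θ=0.017, ω=-0.023
apply F[1]=+6.874 → step 2: x=0.010, v=0.357, θ=0.016, ω=-0.134
apply F[2]=+4.242 → step 3: x=0.018, v=0.416, θ=0.012, ω=-0.201
apply F[3]=+2.335 → step 4: x=0.026, v=0.448, θ=0.008, ω=-0.237
apply F[4]=+0.967 → step 5: x=0.035, v=0.461, θ=0.003, ω=-0.252
apply F[5]=-0.004 → step 6: x=0.045, v=0.461, θ=-0.002, ω=-0.251
apply F[6]=-0.682 → step 7: x=0.054, v=0.451, θ=-0.007, ω=-0.241
apply F[7]=-1.143 → step 8: x=0.063, v=0.436, θ=-0.012, ω=-0.225
apply F[8]=-1.447 → step 9: x=0.071, v=0.417, θ=-0.016, ω=-0.206
apply F[9]=-1.638 → step 10: x=0.079, v=0.396, θ=-0.020, ω=-0.184
apply F[10]=-1.746 → step 11: x=0.087, v=0.374, θ=-0.023, ω=-0.163
apply F[11]=-1.795 → step 12: x=0.094, v=0.351, θ=-0.026, ω=-0.141
apply F[12]=-1.804 → step 13: x=0.101, v=0.329, θ=-0.029, ω=-0.121
apply F[13]=-1.783 → step 14: x=0.107, v=0.307, θ=-0.031, ω=-0.102
apply F[14]=-1.744 → step 15: x=0.113, v=0.286, θ=-0.033, ω=-0.084
apply F[15]=-1.693 → step 16: x=0.119, v=0.266, θ=-0.034, ω=-0.068
apply F[16]=-1.633 → step 17: x=0.124, v=0.247, θ=-0.036, ω=-0.053
apply F[17]=-1.570 → step 18: x=0.129, v=0.229, θ=-0.037, ω=-0.040
apply F[18]=-1.505 → step 19: x=0.133, v=0.212, θ=-0.037, ω=-0.028
apply F[19]=-1.439 → step 20: x=0.137, v=0.196, θ=-0.038, ω=-0.018
apply F[20]=-1.375 → step 21: x=0.141, v=0.181, θ=-0.038, ω=-0.009
apply F[21]=-1.313 → step 22: x=0.145, v=0.167, θ=-0.038, ω=-0.000
apply F[22]=-1.253 → step 23: x=0.148, v=0.154, θ=-0.038, ω=0.007
apply F[23]=-1.196 → step 24: x=0.151, v=0.141, θ=-0.038, ω=0.013
apply F[24]=-1.141 → step 25: x=0.153, v=0.129, θ=-0.037, ω=0.018
apply F[25]=-1.090 → step 26: x=0.156, v=0.118, θ=-0.037, ω=0.023
apply F[26]=-1.040 → step 27: x=0.158, v=0.108, θ=-0.037, ω=0.026
apply F[27]=-0.994 → step 28: x=0.160, v=0.098, θ=-0.036, ω=0.030
apply F[28]=-0.950 → step 29: x=0.162, v=0.089, θ=-0.035, ω=0.032
apply F[29]=-0.908 → step 30: x=0.164, v=0.080, θ=-0.035, ω=0.035

Answer: x=0.164, v=0.080, θ=-0.035, ω=0.035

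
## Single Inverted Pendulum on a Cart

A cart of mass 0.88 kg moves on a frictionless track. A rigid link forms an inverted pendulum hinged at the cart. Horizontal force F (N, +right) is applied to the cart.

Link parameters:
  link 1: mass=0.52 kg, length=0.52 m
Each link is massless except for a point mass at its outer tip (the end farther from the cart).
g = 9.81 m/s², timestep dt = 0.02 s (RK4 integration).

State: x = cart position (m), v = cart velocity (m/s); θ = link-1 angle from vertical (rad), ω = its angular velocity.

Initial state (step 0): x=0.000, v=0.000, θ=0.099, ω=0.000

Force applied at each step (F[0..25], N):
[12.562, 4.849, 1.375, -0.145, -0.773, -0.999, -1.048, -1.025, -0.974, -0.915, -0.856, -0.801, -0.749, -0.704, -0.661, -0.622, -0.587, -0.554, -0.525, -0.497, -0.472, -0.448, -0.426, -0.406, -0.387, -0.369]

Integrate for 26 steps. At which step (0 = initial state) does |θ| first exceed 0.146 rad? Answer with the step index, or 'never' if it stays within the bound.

Answer: never

Derivation:
apply F[0]=+12.562 → step 1: x=0.003, v=0.273, θ=0.094, ω=-0.485
apply F[1]=+4.849 → step 2: x=0.009, v=0.372, θ=0.083, ω=-0.643
apply F[2]=+1.375 → step 3: x=0.017, v=0.395, θ=0.070, ω=-0.657
apply F[3]=-0.145 → step 4: x=0.025, v=0.385, θ=0.057, ω=-0.613
apply F[4]=-0.773 → step 5: x=0.032, v=0.361, θ=0.046, ω=-0.549
apply F[5]=-0.999 → step 6: x=0.039, v=0.334, θ=0.035, ω=-0.482
apply F[6]=-1.048 → step 7: x=0.045, v=0.307, θ=0.026, ω=-0.417
apply F[7]=-1.025 → step 8: x=0.051, v=0.281, θ=0.019, ω=-0.359
apply F[8]=-0.974 → step 9: x=0.057, v=0.257, θ=0.012, ω=-0.308
apply F[9]=-0.915 → step 10: x=0.062, v=0.235, θ=0.006, ω=-0.262
apply F[10]=-0.856 → step 11: x=0.066, v=0.215, θ=0.001, ω=-0.223
apply F[11]=-0.801 → step 12: x=0.070, v=0.197, θ=-0.003, ω=-0.188
apply F[12]=-0.749 → step 13: x=0.074, v=0.181, θ=-0.006, ω=-0.158
apply F[13]=-0.704 → step 14: x=0.077, v=0.165, θ=-0.009, ω=-0.132
apply F[14]=-0.661 → step 15: x=0.081, v=0.152, θ=-0.012, ω=-0.109
apply F[15]=-0.622 → step 16: x=0.084, v=0.139, θ=-0.014, ω=-0.090
apply F[16]=-0.587 → step 17: x=0.086, v=0.127, θ=-0.015, ω=-0.073
apply F[17]=-0.554 → step 18: x=0.089, v=0.117, θ=-0.016, ω=-0.058
apply F[18]=-0.525 → step 19: x=0.091, v=0.107, θ=-0.017, ω=-0.045
apply F[19]=-0.497 → step 20: x=0.093, v=0.097, θ=-0.018, ω=-0.034
apply F[20]=-0.472 → step 21: x=0.095, v=0.089, θ=-0.019, ω=-0.025
apply F[21]=-0.448 → step 22: x=0.096, v=0.081, θ=-0.019, ω=-0.017
apply F[22]=-0.426 → step 23: x=0.098, v=0.073, θ=-0.020, ω=-0.010
apply F[23]=-0.406 → step 24: x=0.099, v=0.066, θ=-0.020, ω=-0.004
apply F[24]=-0.387 → step 25: x=0.101, v=0.060, θ=-0.020, ω=0.001
apply F[25]=-0.369 → step 26: x=0.102, v=0.054, θ=-0.020, ω=0.006
max |θ| = 0.099 ≤ 0.146 over all 27 states.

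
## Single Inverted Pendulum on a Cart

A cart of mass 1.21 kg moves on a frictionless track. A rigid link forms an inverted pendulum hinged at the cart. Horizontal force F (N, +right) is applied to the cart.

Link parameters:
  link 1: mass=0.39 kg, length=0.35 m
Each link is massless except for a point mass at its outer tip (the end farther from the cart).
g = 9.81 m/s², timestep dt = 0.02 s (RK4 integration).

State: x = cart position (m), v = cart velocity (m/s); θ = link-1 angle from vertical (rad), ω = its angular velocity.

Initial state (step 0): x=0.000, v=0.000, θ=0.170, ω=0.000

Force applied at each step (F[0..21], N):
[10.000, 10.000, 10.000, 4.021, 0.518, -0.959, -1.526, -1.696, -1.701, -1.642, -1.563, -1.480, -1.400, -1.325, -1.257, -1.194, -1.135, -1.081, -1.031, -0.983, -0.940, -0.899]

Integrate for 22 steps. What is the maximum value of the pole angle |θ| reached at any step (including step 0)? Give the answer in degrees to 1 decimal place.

apply F[0]=+10.000 → step 1: x=0.002, v=0.153, θ=0.167, ω=-0.338
apply F[1]=+10.000 → step 2: x=0.006, v=0.307, θ=0.156, ω=-0.682
apply F[2]=+10.000 → step 3: x=0.014, v=0.463, θ=0.139, ω=-1.037
apply F[3]=+4.021 → step 4: x=0.024, v=0.521, θ=0.118, ω=-1.131
apply F[4]=+0.518 → step 5: x=0.034, v=0.523, θ=0.096, ω=-1.078
apply F[5]=-0.959 → step 6: x=0.044, v=0.502, θ=0.075, ω=-0.970
apply F[6]=-1.526 → step 7: x=0.054, v=0.473, θ=0.057, ω=-0.850
apply F[7]=-1.696 → step 8: x=0.063, v=0.442, θ=0.041, ω=-0.734
apply F[8]=-1.701 → step 9: x=0.072, v=0.412, θ=0.027, ω=-0.629
apply F[9]=-1.642 → step 10: x=0.080, v=0.383, θ=0.016, ω=-0.535
apply F[10]=-1.563 → step 11: x=0.087, v=0.357, θ=0.006, ω=-0.454
apply F[11]=-1.480 → step 12: x=0.094, v=0.332, θ=-0.002, ω=-0.382
apply F[12]=-1.400 → step 13: x=0.100, v=0.310, θ=-0.009, ω=-0.321
apply F[13]=-1.325 → step 14: x=0.106, v=0.288, θ=-0.015, ω=-0.267
apply F[14]=-1.257 → step 15: x=0.112, v=0.269, θ=-0.020, ω=-0.221
apply F[15]=-1.194 → step 16: x=0.117, v=0.250, θ=-0.024, ω=-0.181
apply F[16]=-1.135 → step 17: x=0.122, v=0.233, θ=-0.027, ω=-0.147
apply F[17]=-1.081 → step 18: x=0.127, v=0.217, θ=-0.030, ω=-0.117
apply F[18]=-1.031 → step 19: x=0.131, v=0.202, θ=-0.032, ω=-0.092
apply F[19]=-0.983 → step 20: x=0.135, v=0.188, θ=-0.034, ω=-0.070
apply F[20]=-0.940 → step 21: x=0.138, v=0.175, θ=-0.035, ω=-0.051
apply F[21]=-0.899 → step 22: x=0.142, v=0.162, θ=-0.036, ω=-0.035
Max |angle| over trajectory = 0.170 rad = 9.7°.

Answer: 9.7°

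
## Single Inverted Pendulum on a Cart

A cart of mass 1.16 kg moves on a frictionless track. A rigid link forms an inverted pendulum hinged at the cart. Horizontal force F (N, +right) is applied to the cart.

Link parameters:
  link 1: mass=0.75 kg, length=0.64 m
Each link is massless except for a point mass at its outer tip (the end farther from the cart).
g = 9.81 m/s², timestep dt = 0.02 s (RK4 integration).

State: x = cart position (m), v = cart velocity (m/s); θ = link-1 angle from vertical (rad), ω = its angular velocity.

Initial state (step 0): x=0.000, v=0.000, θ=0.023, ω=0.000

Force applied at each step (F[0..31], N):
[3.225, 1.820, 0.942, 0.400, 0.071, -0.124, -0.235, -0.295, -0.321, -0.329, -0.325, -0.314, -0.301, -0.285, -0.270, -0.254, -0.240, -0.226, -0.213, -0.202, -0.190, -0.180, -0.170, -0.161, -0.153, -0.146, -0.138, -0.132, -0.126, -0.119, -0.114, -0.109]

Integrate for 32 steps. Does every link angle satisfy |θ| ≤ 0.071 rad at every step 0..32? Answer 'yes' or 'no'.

Answer: yes

Derivation:
apply F[0]=+3.225 → step 1: x=0.001, v=0.053, θ=0.022, ω=-0.075
apply F[1]=+1.820 → step 2: x=0.002, v=0.081, θ=0.020, ω=-0.114
apply F[2]=+0.942 → step 3: x=0.004, v=0.095, θ=0.018, ω=-0.129
apply F[3]=+0.400 → step 4: x=0.006, v=0.100, θ=0.015, ω=-0.132
apply F[4]=+0.071 → step 5: x=0.008, v=0.099, θ=0.013, ω=-0.126
apply F[5]=-0.124 → step 6: x=0.010, v=0.096, θ=0.010, ω=-0.117
apply F[6]=-0.235 → step 7: x=0.011, v=0.091, θ=0.008, ω=-0.106
apply F[7]=-0.295 → step 8: x=0.013, v=0.085, θ=0.006, ω=-0.095
apply F[8]=-0.321 → step 9: x=0.015, v=0.078, θ=0.004, ω=-0.084
apply F[9]=-0.329 → step 10: x=0.016, v=0.072, θ=0.003, ω=-0.073
apply F[10]=-0.325 → step 11: x=0.018, v=0.066, θ=0.001, ω=-0.063
apply F[11]=-0.314 → step 12: x=0.019, v=0.061, θ=0.000, ω=-0.054
apply F[12]=-0.301 → step 13: x=0.020, v=0.056, θ=-0.001, ω=-0.046
apply F[13]=-0.285 → step 14: x=0.021, v=0.051, θ=-0.002, ω=-0.039
apply F[14]=-0.270 → step 15: x=0.022, v=0.047, θ=-0.002, ω=-0.033
apply F[15]=-0.254 → step 16: x=0.023, v=0.043, θ=-0.003, ω=-0.028
apply F[16]=-0.240 → step 17: x=0.024, v=0.039, θ=-0.004, ω=-0.023
apply F[17]=-0.226 → step 18: x=0.025, v=0.035, θ=-0.004, ω=-0.019
apply F[18]=-0.213 → step 19: x=0.025, v=0.032, θ=-0.004, ω=-0.015
apply F[19]=-0.202 → step 20: x=0.026, v=0.029, θ=-0.005, ω=-0.012
apply F[20]=-0.190 → step 21: x=0.026, v=0.027, θ=-0.005, ω=-0.009
apply F[21]=-0.180 → step 22: x=0.027, v=0.024, θ=-0.005, ω=-0.007
apply F[22]=-0.170 → step 23: x=0.027, v=0.022, θ=-0.005, ω=-0.005
apply F[23]=-0.161 → step 24: x=0.028, v=0.020, θ=-0.005, ω=-0.003
apply F[24]=-0.153 → step 25: x=0.028, v=0.018, θ=-0.005, ω=-0.001
apply F[25]=-0.146 → step 26: x=0.029, v=0.016, θ=-0.005, ω=0.000
apply F[26]=-0.138 → step 27: x=0.029, v=0.014, θ=-0.005, ω=0.001
apply F[27]=-0.132 → step 28: x=0.029, v=0.013, θ=-0.005, ω=0.002
apply F[28]=-0.126 → step 29: x=0.029, v=0.011, θ=-0.005, ω=0.003
apply F[29]=-0.119 → step 30: x=0.030, v=0.010, θ=-0.005, ω=0.004
apply F[30]=-0.114 → step 31: x=0.030, v=0.008, θ=-0.005, ω=0.004
apply F[31]=-0.109 → step 32: x=0.030, v=0.007, θ=-0.005, ω=0.005
Max |angle| over trajectory = 0.023 rad; bound = 0.071 → within bound.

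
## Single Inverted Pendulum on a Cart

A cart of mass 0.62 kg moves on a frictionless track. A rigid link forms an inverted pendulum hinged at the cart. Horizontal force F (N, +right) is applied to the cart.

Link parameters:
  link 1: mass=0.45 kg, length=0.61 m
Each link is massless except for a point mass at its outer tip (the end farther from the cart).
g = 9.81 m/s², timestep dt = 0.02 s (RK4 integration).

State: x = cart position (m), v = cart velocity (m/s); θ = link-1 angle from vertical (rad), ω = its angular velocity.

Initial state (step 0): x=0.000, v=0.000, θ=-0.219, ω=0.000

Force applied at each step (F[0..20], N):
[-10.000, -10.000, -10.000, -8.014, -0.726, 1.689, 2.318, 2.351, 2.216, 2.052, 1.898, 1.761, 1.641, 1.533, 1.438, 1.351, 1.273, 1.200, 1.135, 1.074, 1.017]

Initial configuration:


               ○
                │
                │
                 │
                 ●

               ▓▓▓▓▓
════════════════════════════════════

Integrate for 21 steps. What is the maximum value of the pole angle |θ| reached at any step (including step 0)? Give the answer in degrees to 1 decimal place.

Answer: 12.5°

Derivation:
apply F[0]=-10.000 → step 1: x=-0.003, v=-0.283, θ=-0.215, ω=0.384
apply F[1]=-10.000 → step 2: x=-0.011, v=-0.568, θ=-0.204, ω=0.774
apply F[2]=-10.000 → step 3: x=-0.026, v=-0.858, θ=-0.184, ω=1.177
apply F[3]=-8.014 → step 4: x=-0.045, v=-1.090, θ=-0.157, ω=1.498
apply F[4]=-0.726 → step 5: x=-0.067, v=-1.096, θ=-0.128, ω=1.462
apply F[5]=+1.689 → step 6: x=-0.088, v=-1.028, θ=-0.100, ω=1.314
apply F[6]=+2.318 → step 7: x=-0.108, v=-0.943, θ=-0.076, ω=1.147
apply F[7]=+2.351 → step 8: x=-0.126, v=-0.858, θ=-0.054, ω=0.988
apply F[8]=+2.216 → step 9: x=-0.142, v=-0.781, θ=-0.036, ω=0.847
apply F[9]=+2.052 → step 10: x=-0.157, v=-0.711, θ=-0.020, ω=0.724
apply F[10]=+1.898 → step 11: x=-0.171, v=-0.648, θ=-0.007, ω=0.616
apply F[11]=+1.761 → step 12: x=-0.183, v=-0.591, θ=0.005, ω=0.522
apply F[12]=+1.641 → step 13: x=-0.194, v=-0.540, θ=0.014, ω=0.441
apply F[13]=+1.533 → step 14: x=-0.205, v=-0.493, θ=0.022, ω=0.370
apply F[14]=+1.438 → step 15: x=-0.214, v=-0.450, θ=0.029, ω=0.308
apply F[15]=+1.351 → step 16: x=-0.223, v=-0.411, θ=0.035, ω=0.255
apply F[16]=+1.273 → step 17: x=-0.231, v=-0.375, θ=0.039, ω=0.208
apply F[17]=+1.200 → step 18: x=-0.238, v=-0.342, θ=0.043, ω=0.168
apply F[18]=+1.135 → step 19: x=-0.244, v=-0.312, θ=0.046, ω=0.132
apply F[19]=+1.074 → step 20: x=-0.250, v=-0.284, θ=0.048, ω=0.102
apply F[20]=+1.017 → step 21: x=-0.256, v=-0.259, θ=0.050, ω=0.076
Max |angle| over trajectory = 0.219 rad = 12.5°.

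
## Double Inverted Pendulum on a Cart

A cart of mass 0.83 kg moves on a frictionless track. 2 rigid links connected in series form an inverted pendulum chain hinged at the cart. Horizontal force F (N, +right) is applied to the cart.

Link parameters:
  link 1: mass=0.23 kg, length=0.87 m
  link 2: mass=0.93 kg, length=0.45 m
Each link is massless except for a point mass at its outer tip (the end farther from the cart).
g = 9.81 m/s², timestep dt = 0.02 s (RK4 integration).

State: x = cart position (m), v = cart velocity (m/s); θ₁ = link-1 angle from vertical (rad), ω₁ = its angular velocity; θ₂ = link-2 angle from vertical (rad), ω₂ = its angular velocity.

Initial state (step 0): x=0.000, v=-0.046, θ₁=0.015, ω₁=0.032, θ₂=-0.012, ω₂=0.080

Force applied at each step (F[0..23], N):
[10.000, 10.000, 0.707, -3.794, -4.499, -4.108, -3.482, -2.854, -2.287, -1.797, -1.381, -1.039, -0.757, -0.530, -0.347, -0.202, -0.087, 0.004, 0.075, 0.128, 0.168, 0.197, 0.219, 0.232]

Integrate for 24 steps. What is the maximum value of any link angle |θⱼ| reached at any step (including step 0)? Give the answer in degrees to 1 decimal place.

Answer: 1.4°

Derivation:
apply F[0]=+10.000 → step 1: x=0.001, v=0.191, θ₁=0.013, ω₁=-0.213, θ₂=-0.011, ω₂=0.022
apply F[1]=+10.000 → step 2: x=0.008, v=0.429, θ₁=0.006, ω₁=-0.465, θ₂=-0.011, ω₂=-0.024
apply F[2]=+0.707 → step 3: x=0.016, v=0.446, θ₁=-0.003, ω₁=-0.472, θ₂=-0.012, ω₂=-0.053
apply F[3]=-3.794 → step 4: x=0.024, v=0.356, θ₁=-0.011, ω₁=-0.366, θ₂=-0.013, ω₂=-0.064
apply F[4]=-4.499 → step 5: x=0.030, v=0.252, θ₁=-0.017, ω₁=-0.250, θ₂=-0.014, ω₂=-0.062
apply F[5]=-4.108 → step 6: x=0.035, v=0.158, θ₁=-0.021, ω₁=-0.152, θ₂=-0.015, ω₂=-0.051
apply F[6]=-3.482 → step 7: x=0.037, v=0.081, θ₁=-0.024, ω₁=-0.074, θ₂=-0.016, ω₂=-0.036
apply F[7]=-2.854 → step 8: x=0.038, v=0.018, θ₁=-0.025, ω₁=-0.015, θ₂=-0.017, ω₂=-0.019
apply F[8]=-2.287 → step 9: x=0.038, v=-0.030, θ₁=-0.024, ω₁=0.028, θ₂=-0.017, ω₂=-0.003
apply F[9]=-1.797 → step 10: x=0.037, v=-0.067, θ₁=-0.024, ω₁=0.058, θ₂=-0.017, ω₂=0.013
apply F[10]=-1.381 → step 11: x=0.035, v=-0.093, θ₁=-0.022, ω₁=0.079, θ₂=-0.017, ω₂=0.026
apply F[11]=-1.039 → step 12: x=0.033, v=-0.113, θ₁=-0.021, ω₁=0.091, θ₂=-0.016, ω₂=0.038
apply F[12]=-0.757 → step 13: x=0.031, v=-0.126, θ₁=-0.019, ω₁=0.098, θ₂=-0.015, ω₂=0.047
apply F[13]=-0.530 → step 14: x=0.028, v=-0.133, θ₁=-0.017, ω₁=0.100, θ₂=-0.014, ω₂=0.053
apply F[14]=-0.347 → step 15: x=0.026, v=-0.137, θ₁=-0.015, ω₁=0.099, θ₂=-0.013, ω₂=0.058
apply F[15]=-0.202 → step 16: x=0.023, v=-0.139, θ₁=-0.013, ω₁=0.096, θ₂=-0.012, ω₂=0.061
apply F[16]=-0.087 → step 17: x=0.020, v=-0.137, θ₁=-0.011, ω₁=0.092, θ₂=-0.011, ω₂=0.062
apply F[17]=+0.004 → step 18: x=0.017, v=-0.135, θ₁=-0.009, ω₁=0.086, θ₂=-0.009, ω₂=0.062
apply F[18]=+0.075 → step 19: x=0.015, v=-0.131, θ₁=-0.007, ω₁=0.080, θ₂=-0.008, ω₂=0.061
apply F[19]=+0.128 → step 20: x=0.012, v=-0.126, θ₁=-0.006, ω₁=0.074, θ₂=-0.007, ω₂=0.059
apply F[20]=+0.168 → step 21: x=0.010, v=-0.120, θ₁=-0.004, ω₁=0.067, θ₂=-0.006, ω₂=0.057
apply F[21]=+0.197 → step 22: x=0.007, v=-0.114, θ₁=-0.003, ω₁=0.061, θ₂=-0.005, ω₂=0.054
apply F[22]=+0.219 → step 23: x=0.005, v=-0.108, θ₁=-0.002, ω₁=0.055, θ₂=-0.004, ω₂=0.051
apply F[23]=+0.232 → step 24: x=0.003, v=-0.102, θ₁=-0.001, ω₁=0.049, θ₂=-0.003, ω₂=0.047
Max |angle| over trajectory = 0.025 rad = 1.4°.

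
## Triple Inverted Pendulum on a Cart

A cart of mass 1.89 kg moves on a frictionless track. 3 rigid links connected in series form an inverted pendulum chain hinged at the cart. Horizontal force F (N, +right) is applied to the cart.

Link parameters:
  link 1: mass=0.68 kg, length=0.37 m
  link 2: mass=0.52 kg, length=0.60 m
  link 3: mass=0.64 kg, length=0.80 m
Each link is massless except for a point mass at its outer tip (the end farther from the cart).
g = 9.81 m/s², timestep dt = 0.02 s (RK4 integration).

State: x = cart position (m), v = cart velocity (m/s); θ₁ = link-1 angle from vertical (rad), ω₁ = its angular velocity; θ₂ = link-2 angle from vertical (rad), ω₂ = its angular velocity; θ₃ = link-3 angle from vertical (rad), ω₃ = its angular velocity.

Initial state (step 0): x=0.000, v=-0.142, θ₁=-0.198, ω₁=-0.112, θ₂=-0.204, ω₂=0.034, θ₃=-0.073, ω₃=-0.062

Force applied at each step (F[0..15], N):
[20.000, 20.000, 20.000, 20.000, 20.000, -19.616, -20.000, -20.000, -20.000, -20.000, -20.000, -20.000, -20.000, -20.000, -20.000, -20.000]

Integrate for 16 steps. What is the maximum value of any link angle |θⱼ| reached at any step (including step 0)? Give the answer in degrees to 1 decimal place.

Answer: 81.1°

Derivation:
apply F[0]=+20.000 → step 1: x=-0.000, v=0.097, θ₁=-0.208, ω₁=-0.850, θ₂=-0.204, ω₂=-0.004, θ₃=-0.074, ω₃=-0.011
apply F[1]=+20.000 → step 2: x=0.004, v=0.335, θ₁=-0.232, ω₁=-1.602, θ₂=-0.204, ω₂=-0.029, θ₃=-0.073, ω₃=0.034
apply F[2]=+20.000 → step 3: x=0.013, v=0.571, θ₁=-0.272, ω₁=-2.371, θ₂=-0.205, ω₂=-0.035, θ₃=-0.072, ω₃=0.070
apply F[3]=+20.000 → step 4: x=0.027, v=0.800, θ₁=-0.327, ω₁=-3.144, θ₂=-0.205, ω₂=-0.027, θ₃=-0.071, ω₃=0.093
apply F[4]=+20.000 → step 5: x=0.045, v=1.017, θ₁=-0.397, ω₁=-3.887, θ₂=-0.206, ω₂=-0.022, θ₃=-0.069, ω₃=0.098
apply F[5]=-19.616 → step 6: x=0.064, v=0.859, θ₁=-0.475, ω₁=-3.848, θ₂=-0.205, ω₂=0.070, θ₃=-0.066, ω₃=0.143
apply F[6]=-20.000 → step 7: x=0.079, v=0.703, θ₁=-0.552, ω₁=-3.895, θ₂=-0.203, ω₂=0.199, θ₃=-0.063, ω₃=0.186
apply F[7]=-20.000 → step 8: x=0.092, v=0.548, θ₁=-0.631, ω₁=-4.012, θ₂=-0.197, ω₂=0.353, θ₃=-0.059, ω₃=0.223
apply F[8]=-20.000 → step 9: x=0.101, v=0.392, θ₁=-0.713, ω₁=-4.179, θ₂=-0.189, ω₂=0.520, θ₃=-0.054, ω₃=0.253
apply F[9]=-20.000 → step 10: x=0.107, v=0.231, θ₁=-0.798, ω₁=-4.380, θ₂=-0.177, ω₂=0.689, θ₃=-0.049, ω₃=0.276
apply F[10]=-20.000 → step 11: x=0.110, v=0.064, θ₁=-0.888, ω₁=-4.603, θ₂=-0.161, ω₂=0.850, θ₃=-0.043, ω₃=0.291
apply F[11]=-20.000 → step 12: x=0.110, v=-0.111, θ₁=-0.982, ω₁=-4.844, θ₂=-0.143, ω₂=0.993, θ₃=-0.037, ω₃=0.300
apply F[12]=-20.000 → step 13: x=0.106, v=-0.294, θ₁=-1.082, ω₁=-5.102, θ₂=-0.122, ω₂=1.110, θ₃=-0.031, ω₃=0.305
apply F[13]=-20.000 → step 14: x=0.098, v=-0.486, θ₁=-1.187, ω₁=-5.382, θ₂=-0.098, ω₂=1.192, θ₃=-0.025, ω₃=0.306
apply F[14]=-20.000 → step 15: x=0.086, v=-0.689, θ₁=-1.297, ω₁=-5.695, θ₂=-0.074, ω₂=1.233, θ₃=-0.019, ω₃=0.306
apply F[15]=-20.000 → step 16: x=0.070, v=-0.903, θ₁=-1.415, ω₁=-6.056, θ₂=-0.049, ω₂=1.222, θ₃=-0.013, ω₃=0.305
Max |angle| over trajectory = 1.415 rad = 81.1°.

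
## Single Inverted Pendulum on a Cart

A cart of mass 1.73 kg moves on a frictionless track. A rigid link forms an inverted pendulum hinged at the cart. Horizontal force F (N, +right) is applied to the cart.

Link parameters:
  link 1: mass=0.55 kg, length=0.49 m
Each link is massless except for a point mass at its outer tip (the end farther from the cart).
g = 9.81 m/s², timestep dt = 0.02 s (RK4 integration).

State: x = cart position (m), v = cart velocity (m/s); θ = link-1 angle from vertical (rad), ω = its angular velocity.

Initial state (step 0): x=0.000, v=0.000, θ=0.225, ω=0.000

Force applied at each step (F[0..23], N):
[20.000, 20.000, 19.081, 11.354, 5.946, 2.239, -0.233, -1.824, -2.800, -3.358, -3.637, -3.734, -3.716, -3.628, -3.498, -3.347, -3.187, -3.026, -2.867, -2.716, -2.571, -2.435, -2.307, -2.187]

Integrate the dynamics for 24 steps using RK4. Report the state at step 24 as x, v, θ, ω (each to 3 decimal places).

apply F[0]=+20.000 → step 1: x=0.002, v=0.214, θ=0.222, ω=-0.338
apply F[1]=+20.000 → step 2: x=0.009, v=0.429, θ=0.211, ω=-0.680
apply F[2]=+19.081 → step 3: x=0.019, v=0.635, θ=0.195, ω=-1.011
apply F[3]=+11.354 → step 4: x=0.033, v=0.755, θ=0.173, ω=-1.177
apply F[4]=+5.946 → step 5: x=0.049, v=0.814, θ=0.149, ω=-1.232
apply F[5]=+2.239 → step 6: x=0.065, v=0.832, θ=0.124, ω=-1.214
apply F[6]=-0.233 → step 7: x=0.082, v=0.823, θ=0.101, ω=-1.151
apply F[7]=-1.824 → step 8: x=0.098, v=0.797, θ=0.078, ω=-1.062
apply F[8]=-2.800 → step 9: x=0.114, v=0.760, θ=0.058, ω=-0.961
apply F[9]=-3.358 → step 10: x=0.128, v=0.719, θ=0.040, ω=-0.856
apply F[10]=-3.637 → step 11: x=0.142, v=0.675, θ=0.024, ω=-0.754
apply F[11]=-3.734 → step 12: x=0.155, v=0.631, θ=0.010, ω=-0.657
apply F[12]=-3.716 → step 13: x=0.168, v=0.587, θ=-0.002, ω=-0.567
apply F[13]=-3.628 → step 14: x=0.179, v=0.546, θ=-0.013, ω=-0.486
apply F[14]=-3.498 → step 15: x=0.189, v=0.507, θ=-0.022, ω=-0.412
apply F[15]=-3.347 → step 16: x=0.199, v=0.469, θ=-0.029, ω=-0.347
apply F[16]=-3.187 → step 17: x=0.208, v=0.435, θ=-0.036, ω=-0.289
apply F[17]=-3.026 → step 18: x=0.217, v=0.402, θ=-0.041, ω=-0.238
apply F[18]=-2.867 → step 19: x=0.224, v=0.372, θ=-0.045, ω=-0.193
apply F[19]=-2.716 → step 20: x=0.231, v=0.343, θ=-0.049, ω=-0.154
apply F[20]=-2.571 → step 21: x=0.238, v=0.317, θ=-0.052, ω=-0.120
apply F[21]=-2.435 → step 22: x=0.244, v=0.292, θ=-0.054, ω=-0.091
apply F[22]=-2.307 → step 23: x=0.250, v=0.269, θ=-0.055, ω=-0.065
apply F[23]=-2.187 → step 24: x=0.255, v=0.247, θ=-0.056, ω=-0.043

Answer: x=0.255, v=0.247, θ=-0.056, ω=-0.043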